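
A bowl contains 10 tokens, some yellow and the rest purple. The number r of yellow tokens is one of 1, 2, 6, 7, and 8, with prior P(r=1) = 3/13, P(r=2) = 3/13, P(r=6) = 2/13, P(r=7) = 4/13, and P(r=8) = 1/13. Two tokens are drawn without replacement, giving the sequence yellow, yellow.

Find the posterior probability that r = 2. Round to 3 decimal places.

Under each hypothesis, the probability of the observed sequence is: P(data | r = 1) = (1/10)(0/9) = 0; P(data | r = 2) = (2/10)(1/9) = 1/45; P(data | r = 6) = (6/10)(5/9) = 1/3; P(data | r = 7) = (7/10)(6/9) = 7/15; P(data | r = 8) = (8/10)(7/9) = 28/45.
Weighting by the prior gives 3/13 · 0 = 0, 3/13 · 1/45 = 1/195, 2/13 · 1/3 = 2/39, 4/13 · 7/15 = 28/195, 1/13 · 28/45 = 28/585; these sum to 29/117.
By Bayes' rule, P(r = 2 | data) = (1/195) / (29/117) = 3/145.

0.021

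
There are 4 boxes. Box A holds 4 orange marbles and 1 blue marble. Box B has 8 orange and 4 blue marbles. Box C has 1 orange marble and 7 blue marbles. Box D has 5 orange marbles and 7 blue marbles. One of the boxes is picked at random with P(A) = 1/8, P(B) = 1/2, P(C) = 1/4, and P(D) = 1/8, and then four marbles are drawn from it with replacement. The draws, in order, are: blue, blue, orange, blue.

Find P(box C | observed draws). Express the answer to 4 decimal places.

0.4713

Under each hypothesis, the probability of the observed sequence is: P(data | box A) = (1/5)(1/5)(4/5)(1/5) = 0.0064; P(data | box B) = (4/12)(4/12)(8/12)(4/12) = 0.024691; P(data | box C) = (7/8)(7/8)(1/8)(7/8) = 0.08374; P(data | box D) = (7/12)(7/12)(5/12)(7/12) = 0.082706.
Weighting by the prior gives 1/8 · 0.0064 = 0.0008, 1/2 · 0.024691 = 0.012346, 1/4 · 0.08374 = 0.020935, 1/8 · 0.082706 = 0.010338; with total 0.044419.
Hence P(box C | data) = (0.020935) / (0.044419) = 0.47131.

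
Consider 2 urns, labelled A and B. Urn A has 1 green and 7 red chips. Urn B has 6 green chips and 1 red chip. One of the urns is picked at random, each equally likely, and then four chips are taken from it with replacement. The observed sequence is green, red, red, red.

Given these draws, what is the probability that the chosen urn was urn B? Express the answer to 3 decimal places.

0.029

Under each hypothesis, the probability of the observed sequence is: P(data | urn A) = (1/8)(7/8)(7/8)(7/8) = 0.08374; P(data | urn B) = (6/7)(1/7)(1/7)(1/7) = 0.002499.
Weighting by the prior gives 1/2 · 0.08374 = 0.04187, 1/2 · 0.002499 = 0.0012495; these sum to 0.04312.
Therefore the posterior P(urn B | data) = (0.0012495) / (0.04312) = 0.028977.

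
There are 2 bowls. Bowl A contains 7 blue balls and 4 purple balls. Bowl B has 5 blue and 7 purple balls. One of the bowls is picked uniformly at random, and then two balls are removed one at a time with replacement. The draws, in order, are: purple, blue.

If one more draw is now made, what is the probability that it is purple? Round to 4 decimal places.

Under each hypothesis, the probability of the observed sequence is: P(data | bowl A) = (4/11)(7/11) = 0.2314; P(data | bowl B) = (7/12)(5/12) = 0.24306.
The prior-weighted likelihoods are 1/2 · 0.2314 = 0.1157, 1/2 · 0.24306 = 0.12153; with total 0.23723.
The posterior is then P(bowl A | data) = 0.48772, P(bowl B | data) = 0.51228.
So P(purple next | data) = Σ P(purple next | H) P(H | data) = (4/11)(0.48772) + (7/12)(0.51228) = 0.47618.

0.4762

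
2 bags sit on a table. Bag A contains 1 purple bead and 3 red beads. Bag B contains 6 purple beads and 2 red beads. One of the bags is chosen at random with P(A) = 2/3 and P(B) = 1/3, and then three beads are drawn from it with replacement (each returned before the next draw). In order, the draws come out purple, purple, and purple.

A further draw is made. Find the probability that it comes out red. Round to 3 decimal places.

0.284

For each hypothesis, P(data | H) works out to: P(data | bag A) = (1/4)(1/4)(1/4) = 1/64; P(data | bag B) = (6/8)(6/8)(6/8) = 27/64.
Weighting by the prior gives 2/3 · 1/64 = 1/96, 1/3 · 27/64 = 9/64; with total 29/192.
Dividing through by the total gives posterior P(bag A | data) = 2/29, P(bag B | data) = 27/29.
The predictive probability is P(red next | data) = (3/4)(2/29) + (1/4)(27/29) = 33/116.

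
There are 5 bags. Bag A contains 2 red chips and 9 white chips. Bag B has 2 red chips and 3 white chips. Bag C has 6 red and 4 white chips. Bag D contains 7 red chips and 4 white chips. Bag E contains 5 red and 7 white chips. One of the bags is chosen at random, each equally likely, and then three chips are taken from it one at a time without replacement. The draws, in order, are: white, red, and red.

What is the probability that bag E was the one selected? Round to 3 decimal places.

For each hypothesis, P(data | H) works out to: P(data | bag A) = (9/11)(2/10)(1/9) = 1/55; P(data | bag B) = (3/5)(2/4)(1/3) = 1/10; P(data | bag C) = (4/10)(6/9)(5/8) = 1/6; P(data | bag D) = (4/11)(7/10)(6/9) = 28/165; P(data | bag E) = (7/12)(5/11)(4/10) = 7/66.
Multiplying each by its prior: 1/5 · 1/55 = 1/275, 1/5 · 1/10 = 1/50, 1/5 · 1/6 = 1/30, 1/5 · 28/165 = 28/825, 1/5 · 7/66 = 7/330; these sum to 37/330.
Therefore the posterior P(bag E | data) = (7/330) / (37/330) = 7/37.

0.189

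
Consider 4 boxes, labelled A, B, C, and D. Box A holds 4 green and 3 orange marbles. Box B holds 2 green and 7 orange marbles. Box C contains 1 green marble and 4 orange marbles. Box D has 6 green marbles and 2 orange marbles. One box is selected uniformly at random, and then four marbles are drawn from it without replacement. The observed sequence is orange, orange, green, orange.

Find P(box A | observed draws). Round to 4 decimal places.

For each hypothesis, P(data | H) works out to: P(data | box A) = (3/7)(2/6)(4/5)(1/4) = 0.028571; P(data | box B) = (7/9)(6/8)(2/7)(5/6) = 0.13889; P(data | box C) = (4/5)(3/4)(1/3)(2/2) = 0.2; P(data | box D) = (2/8)(1/7)(6/6)(0/5) = 0.
Weighting by the prior gives 1/4 · 0.028571 = 0.0071429, 1/4 · 0.13889 = 0.034722, 1/4 · 0.2 = 0.05, 1/4 · 0 = 0; these sum to 0.091865.
Therefore the posterior P(box A | data) = (0.0071429) / (0.091865) = 0.077754.

0.0778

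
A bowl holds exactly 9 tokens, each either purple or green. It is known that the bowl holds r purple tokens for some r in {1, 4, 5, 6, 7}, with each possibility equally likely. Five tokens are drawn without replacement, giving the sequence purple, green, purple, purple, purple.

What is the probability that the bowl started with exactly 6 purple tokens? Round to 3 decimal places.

0.321

Compute the likelihood of the observed sequence for each case: P(data | r = 1) = (1/9)(8/8)(0/7) = 0; P(data | r = 4) = (4/9)(5/8)(3/7)(2/6)(1/5) = 1/126; P(data | r = 5) = (5/9)(4/8)(4/7)(3/6)(2/5) = 2/63; P(data | r = 6) = (6/9)(3/8)(5/7)(4/6)(3/5) = 1/14; P(data | r = 7) = (7/9)(2/8)(6/7)(5/6)(4/5) = 1/9.
Weighting by the prior gives 1/5 · 0 = 0, 1/5 · 1/126 = 1/630, 1/5 · 2/63 = 2/315, 1/5 · 1/14 = 1/70, 1/5 · 1/9 = 1/45; these sum to 2/45.
Hence P(r = 6 | data) = (1/70) / (2/45) = 9/28.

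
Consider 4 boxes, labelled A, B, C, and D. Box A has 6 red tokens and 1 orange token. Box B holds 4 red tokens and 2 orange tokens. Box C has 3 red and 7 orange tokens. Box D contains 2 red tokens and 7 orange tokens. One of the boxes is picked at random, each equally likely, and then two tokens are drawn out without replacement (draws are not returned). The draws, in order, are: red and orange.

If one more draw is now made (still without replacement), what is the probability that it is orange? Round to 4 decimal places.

0.4877

Compute the likelihood of the observed sequence for each case: P(data | box A) = (6/7)(1/6) = 0.14286; P(data | box B) = (4/6)(2/5) = 0.26667; P(data | box C) = (3/10)(7/9) = 0.23333; P(data | box D) = (2/9)(7/8) = 0.19444.
The prior-weighted likelihoods are 1/4 · 0.14286 = 0.035714, 1/4 · 0.26667 = 0.066667, 1/4 · 0.23333 = 0.058333, 1/4 · 0.19444 = 0.048611; with total 0.20933.
The posterior is then P(box A | data) = 0.17062, P(box B | data) = 0.31848, P(box C | data) = 0.27867, P(box D | data) = 0.23223.
Averaging over the posterior, P(orange next | data) = (0)(0.17062) + (1/4)(0.31848) + (3/4)(0.27867) + (6/7)(0.23223) = 0.48768.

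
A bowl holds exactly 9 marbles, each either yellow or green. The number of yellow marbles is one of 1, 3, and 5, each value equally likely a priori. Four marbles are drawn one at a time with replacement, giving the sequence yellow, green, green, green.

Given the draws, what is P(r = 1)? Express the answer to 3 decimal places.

Compute the likelihood of the observed sequence for each case: P(data | r = 1) = (1/9)(8/9)(8/9)(8/9) = 0.078037; P(data | r = 3) = (3/9)(6/9)(6/9)(6/9) = 0.098765; P(data | r = 5) = (5/9)(4/9)(4/9)(4/9) = 0.048773.
Multiplying each by its prior: 1/3 · 0.078037 = 0.026012, 1/3 · 0.098765 = 0.032922, 1/3 · 0.048773 = 0.016258; these sum to 0.075192.
So P(r = 1 | data) = (0.026012) / (0.075192) = 0.34595.

0.346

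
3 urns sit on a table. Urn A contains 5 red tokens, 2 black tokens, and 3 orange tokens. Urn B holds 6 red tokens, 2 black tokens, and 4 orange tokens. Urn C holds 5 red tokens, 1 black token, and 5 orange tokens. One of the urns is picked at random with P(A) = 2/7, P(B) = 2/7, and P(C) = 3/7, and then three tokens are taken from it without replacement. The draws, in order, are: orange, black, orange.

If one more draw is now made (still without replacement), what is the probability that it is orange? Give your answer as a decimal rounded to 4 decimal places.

0.2730

Under each hypothesis, the probability of the observed sequence is: P(data | urn A) = (3/10)(2/9)(2/8) = 0.016667; P(data | urn B) = (4/12)(2/11)(3/10) = 0.018182; P(data | urn C) = (5/11)(1/10)(4/9) = 0.020202.
Multiplying each by its prior: 2/7 · 0.016667 = 0.0047619, 2/7 · 0.018182 = 0.0051948, 3/7 · 0.020202 = 0.008658; with total 0.018615.
Normalising, the posterior is P(urn A | data) = 0.25581, P(urn B | data) = 0.27907, P(urn C | data) = 0.46512.
The predictive probability is P(orange next | data) = (1/7)(0.25581) + (2/9)(0.27907) + (3/8)(0.46512) = 0.27298.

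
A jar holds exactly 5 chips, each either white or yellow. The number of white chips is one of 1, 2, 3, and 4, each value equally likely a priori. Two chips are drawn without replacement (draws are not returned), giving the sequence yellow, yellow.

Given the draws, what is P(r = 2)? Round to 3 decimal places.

For each hypothesis, P(data | H) works out to: P(data | r = 1) = (4/5)(3/4) = 3/5; P(data | r = 2) = (3/5)(2/4) = 3/10; P(data | r = 3) = (2/5)(1/4) = 1/10; P(data | r = 4) = (1/5)(0/4) = 0.
The prior-weighted likelihoods are 1/4 · 3/5 = 3/20, 1/4 · 3/10 = 3/40, 1/4 · 1/10 = 1/40, 1/4 · 0 = 0; summing to 1/4.
Therefore the posterior P(r = 2 | data) = (3/40) / (1/4) = 3/10.

0.300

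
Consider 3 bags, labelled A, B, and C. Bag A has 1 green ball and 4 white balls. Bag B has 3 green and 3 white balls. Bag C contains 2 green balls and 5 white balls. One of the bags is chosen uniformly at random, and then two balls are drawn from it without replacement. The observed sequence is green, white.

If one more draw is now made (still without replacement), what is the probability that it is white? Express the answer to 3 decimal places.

For each hypothesis, P(data | H) works out to: P(data | bag A) = (1/5)(4/4) = 1/5; P(data | bag B) = (3/6)(3/5) = 3/10; P(data | bag C) = (2/7)(5/6) = 5/21.
The prior-weighted likelihoods are 1/3 · 1/5 = 1/15, 1/3 · 3/10 = 1/10, 1/3 · 5/21 = 5/63; these sum to 31/126.
Normalising, the posterior is P(bag A | data) = 42/155, P(bag B | data) = 63/155, P(bag C | data) = 10/31.
The predictive probability is P(white next | data) = (1)(42/155) + (1/2)(63/155) + (4/5)(10/31) = 227/310.

0.732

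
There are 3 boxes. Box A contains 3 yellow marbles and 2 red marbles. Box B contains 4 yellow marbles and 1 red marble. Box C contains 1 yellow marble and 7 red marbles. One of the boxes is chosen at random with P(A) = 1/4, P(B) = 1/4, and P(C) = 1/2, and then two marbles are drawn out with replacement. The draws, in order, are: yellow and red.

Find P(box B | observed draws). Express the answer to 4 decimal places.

Compute the likelihood of the observed sequence for each case: P(data | box A) = (3/5)(2/5) = 6/25; P(data | box B) = (4/5)(1/5) = 4/25; P(data | box C) = (1/8)(7/8) = 7/64.
Multiplying each by its prior: 1/4 · 6/25 = 3/50, 1/4 · 4/25 = 1/25, 1/2 · 7/64 = 7/128; these sum to 99/640.
Hence P(box B | data) = (1/25) / (99/640) = 128/495.

0.2586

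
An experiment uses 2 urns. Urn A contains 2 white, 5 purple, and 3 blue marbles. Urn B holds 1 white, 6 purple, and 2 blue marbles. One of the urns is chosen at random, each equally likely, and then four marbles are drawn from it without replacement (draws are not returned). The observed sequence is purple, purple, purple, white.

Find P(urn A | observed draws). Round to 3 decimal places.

Compute the likelihood of the observed sequence for each case: P(data | urn A) = (5/10)(4/9)(3/8)(2/7) = 1/42; P(data | urn B) = (6/9)(5/8)(4/7)(1/6) = 5/126.
Weighting by the prior gives 1/2 · 1/42 = 1/84, 1/2 · 5/126 = 5/252; these sum to 2/63.
Therefore the posterior P(urn A | data) = (1/84) / (2/63) = 3/8.

0.375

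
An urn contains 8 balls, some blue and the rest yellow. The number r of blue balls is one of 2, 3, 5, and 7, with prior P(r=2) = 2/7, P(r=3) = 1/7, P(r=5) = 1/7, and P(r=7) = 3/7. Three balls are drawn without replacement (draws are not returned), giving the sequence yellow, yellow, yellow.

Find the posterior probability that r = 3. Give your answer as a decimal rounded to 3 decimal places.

0.196

For each hypothesis, P(data | H) works out to: P(data | r = 2) = (6/8)(5/7)(4/6) = 5/14; P(data | r = 3) = (5/8)(4/7)(3/6) = 5/28; P(data | r = 5) = (3/8)(2/7)(1/6) = 1/56; P(data | r = 7) = (1/8)(0/7) = 0.
Multiplying each by its prior: 2/7 · 5/14 = 5/49, 1/7 · 5/28 = 5/196, 1/7 · 1/56 = 1/392, 3/7 · 0 = 0; with total 51/392.
By Bayes' rule, P(r = 3 | data) = (5/196) / (51/392) = 10/51.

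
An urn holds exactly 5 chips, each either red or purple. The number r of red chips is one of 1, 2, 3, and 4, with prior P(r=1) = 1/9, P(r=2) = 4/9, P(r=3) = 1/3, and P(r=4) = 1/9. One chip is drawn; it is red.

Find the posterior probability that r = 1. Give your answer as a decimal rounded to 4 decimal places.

0.0455

The likelihood of this draw under each hypothesis: P(data | r = 1) = (1/5) = 1/5; P(data | r = 2) = (2/5) = 2/5; P(data | r = 3) = (3/5) = 3/5; P(data | r = 4) = (4/5) = 4/5.
The prior-weighted likelihoods are 1/9 · 1/5 = 1/45, 4/9 · 2/5 = 8/45, 1/3 · 3/5 = 1/5, 1/9 · 4/5 = 4/45; with total 22/45.
Hence P(r = 1 | data) = (1/45) / (22/45) = 1/22.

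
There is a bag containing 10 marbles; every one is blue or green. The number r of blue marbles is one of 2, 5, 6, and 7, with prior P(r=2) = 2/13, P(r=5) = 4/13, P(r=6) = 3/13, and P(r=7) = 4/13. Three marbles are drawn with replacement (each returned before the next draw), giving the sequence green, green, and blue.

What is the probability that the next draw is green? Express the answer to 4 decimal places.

0.4981

Under each hypothesis, the probability of the observed sequence is: P(data | r = 2) = (8/10)(8/10)(2/10) = 0.128; P(data | r = 5) = (5/10)(5/10)(5/10) = 0.125; P(data | r = 6) = (4/10)(4/10)(6/10) = 0.096; P(data | r = 7) = (3/10)(3/10)(7/10) = 0.063.
Multiplying each by its prior: 2/13 · 0.128 = 0.019692, 4/13 · 0.125 = 0.038462, 3/13 · 0.096 = 0.022154, 4/13 · 0.063 = 0.019385; summing to 0.099692.
Dividing through by the total gives posterior P(r = 2 | data) = 0.19753, P(r = 5 | data) = 0.3858, P(r = 6 | data) = 0.22222, P(r = 7 | data) = 0.19444.
Averaging over the posterior, P(green next | data) = (4/5)(0.19753) + (1/2)(0.3858) + (2/5)(0.22222) + (3/10)(0.19444) = 0.49815.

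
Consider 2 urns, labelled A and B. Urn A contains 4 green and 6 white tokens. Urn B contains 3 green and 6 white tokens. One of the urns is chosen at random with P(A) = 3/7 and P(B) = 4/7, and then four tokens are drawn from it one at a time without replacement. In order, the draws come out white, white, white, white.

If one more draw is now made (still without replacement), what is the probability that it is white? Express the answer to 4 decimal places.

Under each hypothesis, the probability of the observed sequence is: P(data | urn A) = (6/10)(5/9)(4/8)(3/7) = 1/14; P(data | urn B) = (6/9)(5/8)(4/7)(3/6) = 5/42.
Multiplying each by its prior: 3/7 · 1/14 = 3/98, 4/7 · 5/42 = 10/147; with total 29/294.
Dividing through by the total gives posterior P(urn A | data) = 9/29, P(urn B | data) = 20/29.
Averaging over the posterior, P(white next | data) = (1/3)(9/29) + (2/5)(20/29) = 11/29.

0.3793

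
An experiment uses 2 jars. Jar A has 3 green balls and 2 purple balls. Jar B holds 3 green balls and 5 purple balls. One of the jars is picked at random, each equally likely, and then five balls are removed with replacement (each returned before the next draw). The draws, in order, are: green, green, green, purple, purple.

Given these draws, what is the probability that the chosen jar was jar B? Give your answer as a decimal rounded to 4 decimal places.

0.3735

For each hypothesis, P(data | H) works out to: P(data | jar A) = (3/5)(3/5)(3/5)(2/5)(2/5) = 0.03456; P(data | jar B) = (3/8)(3/8)(3/8)(5/8)(5/8) = 0.020599.
The prior-weighted likelihoods are 1/2 · 0.03456 = 0.01728, 1/2 · 0.020599 = 0.0103; these sum to 0.02758.
So P(jar B | data) = (0.0103) / (0.02758) = 0.37345.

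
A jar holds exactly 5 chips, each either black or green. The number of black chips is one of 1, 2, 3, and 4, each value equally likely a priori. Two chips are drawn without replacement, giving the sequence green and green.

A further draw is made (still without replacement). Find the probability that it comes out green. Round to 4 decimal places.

Under each hypothesis, the probability of the observed sequence is: P(data | r = 1) = (4/5)(3/4) = 3/5; P(data | r = 2) = (3/5)(2/4) = 3/10; P(data | r = 3) = (2/5)(1/4) = 1/10; P(data | r = 4) = (1/5)(0/4) = 0.
Weighting by the prior gives 1/4 · 3/5 = 3/20, 1/4 · 3/10 = 3/40, 1/4 · 1/10 = 1/40, 1/4 · 0 = 0; summing to 1/4.
Dividing through by the total gives posterior P(r = 1 | data) = 3/5, P(r = 2 | data) = 3/10, P(r = 3 | data) = 1/10, P(r = 4 | data) = 0.
The predictive probability is P(green next | data) = (2/3)(3/5) + (1/3)(3/10) + (0)(1/10) = 1/2.

0.5000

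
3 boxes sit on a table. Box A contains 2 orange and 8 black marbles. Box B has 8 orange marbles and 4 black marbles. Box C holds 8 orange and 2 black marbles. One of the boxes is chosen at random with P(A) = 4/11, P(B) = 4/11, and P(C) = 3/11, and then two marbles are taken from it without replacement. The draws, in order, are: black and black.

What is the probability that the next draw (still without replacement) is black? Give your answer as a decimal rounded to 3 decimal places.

Compute the likelihood of the observed sequence for each case: P(data | box A) = (8/10)(7/9) = 0.62222; P(data | box B) = (4/12)(3/11) = 0.090909; P(data | box C) = (2/10)(1/9) = 0.022222.
Multiplying each by its prior: 4/11 · 0.62222 = 0.22626, 4/11 · 0.090909 = 0.033058, 3/11 · 0.022222 = 0.0060606; these sum to 0.26538.
The posterior is then P(box A | data) = 0.8526, P(box B | data) = 0.12457, P(box C | data) = 0.022837.
Averaging over the posterior, P(black next | data) = (3/4)(0.8526) + (1/5)(0.12457) + (0)(0.022837) = 0.66436.

0.664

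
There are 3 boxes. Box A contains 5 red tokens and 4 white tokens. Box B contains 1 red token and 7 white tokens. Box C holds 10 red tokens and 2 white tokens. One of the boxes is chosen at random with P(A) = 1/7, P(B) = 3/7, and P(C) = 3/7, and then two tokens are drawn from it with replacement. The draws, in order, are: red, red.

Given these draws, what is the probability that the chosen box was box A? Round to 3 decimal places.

The likelihood of the observed sequence under each hypothesis: P(data | box A) = (5/9)(5/9) = 0.30864; P(data | box B) = (1/8)(1/8) = 0.015625; P(data | box C) = (10/12)(10/12) = 0.69444.
Multiplying each by its prior: 1/7 · 0.30864 = 0.044092, 3/7 · 0.015625 = 0.0066964, 3/7 · 0.69444 = 0.29762; summing to 0.34841.
So P(box A | data) = (0.044092) / (0.34841) = 0.12655.

0.127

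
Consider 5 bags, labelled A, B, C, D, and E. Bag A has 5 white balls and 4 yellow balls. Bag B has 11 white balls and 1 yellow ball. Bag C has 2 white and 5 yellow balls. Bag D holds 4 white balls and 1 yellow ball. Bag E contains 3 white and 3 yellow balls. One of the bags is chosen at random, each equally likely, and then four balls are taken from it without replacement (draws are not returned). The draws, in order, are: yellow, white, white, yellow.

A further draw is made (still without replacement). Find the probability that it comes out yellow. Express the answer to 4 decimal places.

Compute the likelihood of the observed sequence for each case: P(data | bag A) = (4/9)(5/8)(4/7)(3/6) = 0.079365; P(data | bag B) = (1/12)(11/11)(10/10)(0/9) = 0; P(data | bag C) = (5/7)(2/6)(1/5)(4/4) = 0.047619; P(data | bag D) = (1/5)(4/4)(3/3)(0/2) = 0; P(data | bag E) = (3/6)(3/5)(2/4)(2/3) = 0.1.
The prior-weighted likelihoods are 1/5 · 0.079365 = 0.015873, 1/5 · 0 = 0, 1/5 · 0.047619 = 0.0095238, 1/5 · 0 = 0, 1/5 · 0.1 = 0.02; with total 0.045397.
Normalising, the posterior is P(bag A | data) = 0.34965, P(bag B | data) = 0, P(bag C | data) = 0.20979, P(bag D | data) = 0, P(bag E | data) = 0.44056.
The predictive probability is P(yellow next | data) = (2/5)(0.34965) + (1)(0.20979) + (1/2)(0.44056) = 0.56993.

0.5699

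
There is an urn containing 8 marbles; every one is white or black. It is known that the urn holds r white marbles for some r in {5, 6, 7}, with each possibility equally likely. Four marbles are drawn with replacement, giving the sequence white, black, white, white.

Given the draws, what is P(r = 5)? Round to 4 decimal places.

For each hypothesis, P(data | H) works out to: P(data | r = 5) = (5/8)(3/8)(5/8)(5/8) = 0.091553; P(data | r = 6) = (6/8)(2/8)(6/8)(6/8) = 0.10547; P(data | r = 7) = (7/8)(1/8)(7/8)(7/8) = 0.08374.
Weighting by the prior gives 1/3 · 0.091553 = 0.030518, 1/3 · 0.10547 = 0.035156, 1/3 · 0.08374 = 0.027913; these sum to 0.093587.
Therefore the posterior P(r = 5 | data) = (0.030518) / (0.093587) = 0.32609.

0.3261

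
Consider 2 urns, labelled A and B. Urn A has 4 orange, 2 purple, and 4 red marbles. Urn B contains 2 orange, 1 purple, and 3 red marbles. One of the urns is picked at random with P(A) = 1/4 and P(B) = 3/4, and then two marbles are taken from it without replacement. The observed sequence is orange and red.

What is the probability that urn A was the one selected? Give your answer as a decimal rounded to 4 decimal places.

Compute the likelihood of the observed sequence for each case: P(data | urn A) = (4/10)(4/9) = 8/45; P(data | urn B) = (2/6)(3/5) = 1/5.
The prior-weighted likelihoods are 1/4 · 8/45 = 2/45, 3/4 · 1/5 = 3/20; summing to 7/36.
Hence P(urn A | data) = (2/45) / (7/36) = 8/35.

0.2286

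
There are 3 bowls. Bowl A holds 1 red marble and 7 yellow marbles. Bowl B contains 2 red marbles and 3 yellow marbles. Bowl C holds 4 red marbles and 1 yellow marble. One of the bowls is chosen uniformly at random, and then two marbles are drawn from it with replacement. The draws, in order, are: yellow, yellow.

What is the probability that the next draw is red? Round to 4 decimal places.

0.2331

Under each hypothesis, the probability of the observed sequence is: P(data | bowl A) = (7/8)(7/8) = 49/64; P(data | bowl B) = (3/5)(3/5) = 9/25; P(data | bowl C) = (1/5)(1/5) = 1/25.
The prior-weighted likelihoods are 1/3 · 49/64 = 49/192, 1/3 · 9/25 = 3/25, 1/3 · 1/25 = 1/75; summing to 373/960.
Normalising, the posterior is P(bowl A | data) = 0.65684, P(bowl B | data) = 0.30885, P(bowl C | data) = 0.034316.
So P(red next | data) = Σ P(red next | H) P(H | data) = (1/8)(0.65684) + (2/5)(0.30885) + (4/5)(0.034316) = 0.2331.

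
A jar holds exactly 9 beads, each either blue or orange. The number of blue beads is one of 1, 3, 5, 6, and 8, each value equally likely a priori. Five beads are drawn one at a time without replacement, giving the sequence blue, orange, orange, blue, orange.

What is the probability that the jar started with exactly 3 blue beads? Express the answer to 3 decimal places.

The likelihood of the observed sequence under each hypothesis: P(data | r = 1) = (1/9)(8/8)(7/7)(0/6) = 0; P(data | r = 3) = (3/9)(6/8)(5/7)(2/6)(4/5) = 0.047619; P(data | r = 5) = (5/9)(4/8)(3/7)(4/6)(2/5) = 0.031746; P(data | r = 6) = (6/9)(3/8)(2/7)(5/6)(1/5) = 0.011905; P(data | r = 8) = (8/9)(1/8)(0/7) = 0.
Weighting by the prior gives 1/5 · 0 = 0, 1/5 · 0.047619 = 0.0095238, 1/5 · 0.031746 = 0.0063492, 1/5 · 0.011905 = 0.002381, 1/5 · 0 = 0; these sum to 0.018254.
So P(r = 3 | data) = (0.0095238) / (0.018254) = 0.52174.

0.522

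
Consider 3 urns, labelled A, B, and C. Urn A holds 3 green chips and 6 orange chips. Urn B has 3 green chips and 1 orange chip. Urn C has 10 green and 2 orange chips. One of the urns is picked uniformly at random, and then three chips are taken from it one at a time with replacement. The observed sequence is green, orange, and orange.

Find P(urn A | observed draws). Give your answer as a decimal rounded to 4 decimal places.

The likelihood of the observed sequence under each hypothesis: P(data | urn A) = (3/9)(6/9)(6/9) = 0.14815; P(data | urn B) = (3/4)(1/4)(1/4) = 0.046875; P(data | urn C) = (10/12)(2/12)(2/12) = 0.023148.
Multiplying each by its prior: 1/3 · 0.14815 = 0.049383, 1/3 · 0.046875 = 0.015625, 1/3 · 0.023148 = 0.007716; with total 0.072724.
By Bayes' rule, P(urn A | data) = (0.049383) / (0.072724) = 0.67905.

0.6790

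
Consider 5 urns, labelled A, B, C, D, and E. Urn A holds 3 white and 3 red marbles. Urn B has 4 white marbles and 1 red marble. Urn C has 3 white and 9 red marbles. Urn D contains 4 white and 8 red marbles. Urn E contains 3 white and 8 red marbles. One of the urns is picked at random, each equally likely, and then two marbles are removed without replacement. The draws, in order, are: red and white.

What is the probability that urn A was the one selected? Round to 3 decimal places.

For each hypothesis, P(data | H) works out to: P(data | urn A) = (3/6)(3/5) = 0.3; P(data | urn B) = (1/5)(4/4) = 0.2; P(data | urn C) = (9/12)(3/11) = 0.20455; P(data | urn D) = (8/12)(4/11) = 0.24242; P(data | urn E) = (8/11)(3/10) = 0.21818.
Weighting by the prior gives 1/5 · 0.3 = 0.06, 1/5 · 0.2 = 0.04, 1/5 · 0.20455 = 0.040909, 1/5 · 0.24242 = 0.048485, 1/5 · 0.21818 = 0.043636; these sum to 0.23303.
So P(urn A | data) = (0.06) / (0.23303) = 0.25748.

0.257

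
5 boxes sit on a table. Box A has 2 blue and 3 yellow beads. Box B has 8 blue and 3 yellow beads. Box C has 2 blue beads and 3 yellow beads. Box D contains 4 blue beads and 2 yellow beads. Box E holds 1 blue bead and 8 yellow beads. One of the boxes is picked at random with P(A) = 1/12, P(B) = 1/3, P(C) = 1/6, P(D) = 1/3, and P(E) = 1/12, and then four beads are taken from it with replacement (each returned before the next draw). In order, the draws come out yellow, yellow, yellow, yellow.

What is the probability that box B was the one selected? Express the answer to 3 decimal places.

Compute the likelihood of the observed sequence for each case: P(data | box A) = (3/5)(3/5)(3/5)(3/5) = 0.1296; P(data | box B) = (3/11)(3/11)(3/11)(3/11) = 0.0055324; P(data | box C) = (3/5)(3/5)(3/5)(3/5) = 0.1296; P(data | box D) = (2/6)(2/6)(2/6)(2/6) = 0.012346; P(data | box E) = (8/9)(8/9)(8/9)(8/9) = 0.6243.
The prior-weighted likelihoods are 1/12 · 0.1296 = 0.0108, 1/3 · 0.0055324 = 0.0018441, 1/6 · 0.1296 = 0.0216, 1/3 · 0.012346 = 0.0041152, 1/12 · 0.6243 = 0.052025; these sum to 0.090384.
By Bayes' rule, P(box B | data) = (0.0018441) / (0.090384) = 0.020403.

0.020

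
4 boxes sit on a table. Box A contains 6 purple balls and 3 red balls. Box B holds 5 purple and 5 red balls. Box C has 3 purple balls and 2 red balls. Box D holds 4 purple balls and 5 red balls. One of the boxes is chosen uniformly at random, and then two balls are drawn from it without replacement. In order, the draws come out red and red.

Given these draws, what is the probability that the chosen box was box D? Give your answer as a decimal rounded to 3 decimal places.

The likelihood of the observed sequence under each hypothesis: P(data | box A) = (3/9)(2/8) = 1/12; P(data | box B) = (5/10)(4/9) = 2/9; P(data | box C) = (2/5)(1/4) = 1/10; P(data | box D) = (5/9)(4/8) = 5/18.
Multiplying each by its prior: 1/4 · 1/12 = 1/48, 1/4 · 2/9 = 1/18, 1/4 · 1/10 = 1/40, 1/4 · 5/18 = 5/72; summing to 41/240.
Hence P(box D | data) = (5/72) / (41/240) = 50/123.

0.407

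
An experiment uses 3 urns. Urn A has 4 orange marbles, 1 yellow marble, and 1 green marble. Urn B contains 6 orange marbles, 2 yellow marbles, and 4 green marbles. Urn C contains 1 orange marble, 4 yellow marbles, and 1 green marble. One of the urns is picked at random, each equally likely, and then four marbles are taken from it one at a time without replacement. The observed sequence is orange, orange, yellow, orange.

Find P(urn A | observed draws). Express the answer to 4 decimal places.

The likelihood of the observed sequence under each hypothesis: P(data | urn A) = (4/6)(3/5)(1/4)(2/3) = 0.066667; P(data | urn B) = (6/12)(5/11)(2/10)(4/9) = 0.020202; P(data | urn C) = (1/6)(0/5) = 0.
The prior-weighted likelihoods are 1/3 · 0.066667 = 0.022222, 1/3 · 0.020202 = 0.006734, 1/3 · 0 = 0; with total 0.028956.
Hence P(urn A | data) = (0.022222) / (0.028956) = 0.76744.

0.7674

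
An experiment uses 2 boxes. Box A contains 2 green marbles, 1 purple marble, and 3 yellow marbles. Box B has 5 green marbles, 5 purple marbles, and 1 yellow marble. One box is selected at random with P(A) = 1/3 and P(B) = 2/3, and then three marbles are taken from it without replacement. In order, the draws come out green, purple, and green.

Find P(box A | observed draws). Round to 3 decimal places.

For each hypothesis, P(data | H) works out to: P(data | box A) = (2/6)(1/5)(1/4) = 0.016667; P(data | box B) = (5/11)(5/10)(4/9) = 0.10101.
Multiplying each by its prior: 1/3 · 0.016667 = 0.0055556, 2/3 · 0.10101 = 0.06734; these sum to 0.072896.
By Bayes' rule, P(box A | data) = (0.0055556) / (0.072896) = 0.076212.

0.076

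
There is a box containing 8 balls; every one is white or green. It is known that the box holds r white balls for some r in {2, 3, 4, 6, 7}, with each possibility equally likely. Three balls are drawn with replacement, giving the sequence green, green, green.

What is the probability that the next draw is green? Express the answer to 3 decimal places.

Compute the likelihood of the observed sequence for each case: P(data | r = 2) = (6/8)(6/8)(6/8) = 0.42188; P(data | r = 3) = (5/8)(5/8)(5/8) = 0.24414; P(data | r = 4) = (4/8)(4/8)(4/8) = 0.125; P(data | r = 6) = (2/8)(2/8)(2/8) = 0.015625; P(data | r = 7) = (1/8)(1/8)(1/8) = 0.0019531.
The prior-weighted likelihoods are 1/5 · 0.42188 = 0.084375, 1/5 · 0.24414 = 0.048828, 1/5 · 0.125 = 0.025, 1/5 · 0.015625 = 0.003125, 1/5 · 0.0019531 = 0.00039063; these sum to 0.16172.
Dividing through by the total gives posterior P(r = 2 | data) = 0.52174, P(r = 3 | data) = 0.30193, P(r = 4 | data) = 0.15459, P(r = 6 | data) = 0.019324, P(r = 7 | data) = 0.0024155.
The predictive probability is P(green next | data) = (3/4)(0.52174) + (5/8)(0.30193) + (1/2)(0.15459) + (1/4)(0.019324) + (1/8)(0.0024155) = 0.66244.

0.662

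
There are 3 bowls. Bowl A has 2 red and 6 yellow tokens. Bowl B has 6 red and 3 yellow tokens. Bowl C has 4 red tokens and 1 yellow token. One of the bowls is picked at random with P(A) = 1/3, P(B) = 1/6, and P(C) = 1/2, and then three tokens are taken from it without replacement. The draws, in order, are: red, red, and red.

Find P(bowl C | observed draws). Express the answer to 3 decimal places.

Compute the likelihood of the observed sequence for each case: P(data | bowl A) = (2/8)(1/7)(0/6) = 0; P(data | bowl B) = (6/9)(5/8)(4/7) = 5/21; P(data | bowl C) = (4/5)(3/4)(2/3) = 2/5.
Weighting by the prior gives 1/3 · 0 = 0, 1/6 · 5/21 = 5/126, 1/2 · 2/5 = 1/5; summing to 151/630.
Hence P(bowl C | data) = (1/5) / (151/630) = 126/151.

0.834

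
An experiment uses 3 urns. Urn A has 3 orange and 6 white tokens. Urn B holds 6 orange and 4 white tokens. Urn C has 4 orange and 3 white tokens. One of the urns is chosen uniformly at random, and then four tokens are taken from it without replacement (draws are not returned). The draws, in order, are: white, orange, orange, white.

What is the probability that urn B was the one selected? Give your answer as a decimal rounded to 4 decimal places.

0.3297

The likelihood of the observed sequence under each hypothesis: P(data | urn A) = (6/9)(3/8)(2/7)(5/6) = 5/84; P(data | urn B) = (4/10)(6/9)(5/8)(3/7) = 1/14; P(data | urn C) = (3/7)(4/6)(3/5)(2/4) = 3/35.
The prior-weighted likelihoods are 1/3 · 5/84 = 5/252, 1/3 · 1/14 = 1/42, 1/3 · 3/35 = 1/35; summing to 13/180.
By Bayes' rule, P(urn B | data) = (1/42) / (13/180) = 30/91.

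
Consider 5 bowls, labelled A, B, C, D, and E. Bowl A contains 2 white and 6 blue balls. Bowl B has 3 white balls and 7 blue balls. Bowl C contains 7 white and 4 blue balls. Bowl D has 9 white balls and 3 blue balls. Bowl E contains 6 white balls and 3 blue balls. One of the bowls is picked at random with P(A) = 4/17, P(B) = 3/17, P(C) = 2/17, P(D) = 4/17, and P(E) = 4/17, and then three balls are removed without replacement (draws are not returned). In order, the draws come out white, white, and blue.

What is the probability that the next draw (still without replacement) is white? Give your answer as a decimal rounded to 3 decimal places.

0.603

Under each hypothesis, the probability of the observed sequence is: P(data | bowl A) = (2/8)(1/7)(6/6) = 0.035714; P(data | bowl B) = (3/10)(2/9)(7/8) = 0.058333; P(data | bowl C) = (7/11)(6/10)(4/9) = 0.1697; P(data | bowl D) = (9/12)(8/11)(3/10) = 0.16364; P(data | bowl E) = (6/9)(5/8)(3/7) = 0.17857.
Multiplying each by its prior: 4/17 · 0.035714 = 0.0084034, 3/17 · 0.058333 = 0.010294, 2/17 · 0.1697 = 0.019964, 4/17 · 0.16364 = 0.038503, 4/17 · 0.17857 = 0.042017; these sum to 0.11918.
Dividing through by the total gives posterior P(bowl A | data) = 0.070509, P(bowl B | data) = 0.086374, P(bowl C | data) = 0.16751, P(bowl D | data) = 0.32306, P(bowl E | data) = 0.35255.
Averaging over the posterior, P(white next | data) = (0)(0.070509) + (1/7)(0.086374) + (5/8)(0.16751) + (7/9)(0.32306) + (2/3)(0.35255) = 0.60333.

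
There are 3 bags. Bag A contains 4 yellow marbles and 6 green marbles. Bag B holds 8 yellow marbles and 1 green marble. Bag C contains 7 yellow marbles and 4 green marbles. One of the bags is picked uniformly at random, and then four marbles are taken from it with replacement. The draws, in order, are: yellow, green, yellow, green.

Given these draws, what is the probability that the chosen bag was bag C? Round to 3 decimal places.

0.443

Under each hypothesis, the probability of the observed sequence is: P(data | bag A) = (4/10)(6/10)(4/10)(6/10) = 0.0576; P(data | bag B) = (8/9)(1/9)(8/9)(1/9) = 0.0097546; P(data | bag C) = (7/11)(4/11)(7/11)(4/11) = 0.053548.
The prior-weighted likelihoods are 1/3 · 0.0576 = 0.0192, 1/3 · 0.0097546 = 0.0032515, 1/3 · 0.053548 = 0.017849; with total 0.040301.
So P(bag C | data) = (0.017849) / (0.040301) = 0.4429.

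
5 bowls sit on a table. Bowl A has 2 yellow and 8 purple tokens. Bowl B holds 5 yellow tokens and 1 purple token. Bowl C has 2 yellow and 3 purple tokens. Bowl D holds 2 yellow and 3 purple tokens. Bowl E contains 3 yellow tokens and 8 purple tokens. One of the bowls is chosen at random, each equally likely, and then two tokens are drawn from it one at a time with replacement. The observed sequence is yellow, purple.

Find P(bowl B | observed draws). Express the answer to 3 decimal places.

Compute the likelihood of the observed sequence for each case: P(data | bowl A) = (2/10)(8/10) = 0.16; P(data | bowl B) = (5/6)(1/6) = 0.13889; P(data | bowl C) = (2/5)(3/5) = 0.24; P(data | bowl D) = (2/5)(3/5) = 0.24; P(data | bowl E) = (3/11)(8/11) = 0.19835.
The prior-weighted likelihoods are 1/5 · 0.16 = 0.032, 1/5 · 0.13889 = 0.027778, 1/5 · 0.24 = 0.048, 1/5 · 0.24 = 0.048, 1/5 · 0.19835 = 0.039669; with total 0.19545.
So P(bowl B | data) = (0.027778) / (0.19545) = 0.14212.

0.142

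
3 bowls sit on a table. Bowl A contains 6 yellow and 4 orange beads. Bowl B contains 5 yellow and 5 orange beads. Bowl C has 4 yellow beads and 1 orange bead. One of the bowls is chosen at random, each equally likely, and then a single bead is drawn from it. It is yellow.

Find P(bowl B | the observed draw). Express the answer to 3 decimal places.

Under each hypothesis, the probability of this draw is: P(data | bowl A) = (6/10) = 3/5; P(data | bowl B) = (5/10) = 1/2; P(data | bowl C) = (4/5) = 4/5.
Multiplying each by its prior: 1/3 · 3/5 = 1/5, 1/3 · 1/2 = 1/6, 1/3 · 4/5 = 4/15; these sum to 19/30.
By Bayes' rule, P(bowl B | data) = (1/6) / (19/30) = 5/19.

0.263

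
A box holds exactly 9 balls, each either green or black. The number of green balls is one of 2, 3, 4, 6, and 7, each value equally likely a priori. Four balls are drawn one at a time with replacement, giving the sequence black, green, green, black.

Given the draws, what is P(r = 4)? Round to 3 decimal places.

0.278

Compute the likelihood of the observed sequence for each case: P(data | r = 2) = (7/9)(2/9)(2/9)(7/9) = 0.029873; P(data | r = 3) = (6/9)(3/9)(3/9)(6/9) = 0.049383; P(data | r = 4) = (5/9)(4/9)(4/9)(5/9) = 0.060966; P(data | r = 6) = (3/9)(6/9)(6/9)(3/9) = 0.049383; P(data | r = 7) = (2/9)(7/9)(7/9)(2/9) = 0.029873.
Weighting by the prior gives 1/5 · 0.029873 = 0.0059747, 1/5 · 0.049383 = 0.0098765, 1/5 · 0.060966 = 0.012193, 1/5 · 0.049383 = 0.0098765, 1/5 · 0.029873 = 0.0059747; summing to 0.043896.
Therefore the posterior P(r = 4 | data) = (0.012193) / (0.043896) = 0.27778.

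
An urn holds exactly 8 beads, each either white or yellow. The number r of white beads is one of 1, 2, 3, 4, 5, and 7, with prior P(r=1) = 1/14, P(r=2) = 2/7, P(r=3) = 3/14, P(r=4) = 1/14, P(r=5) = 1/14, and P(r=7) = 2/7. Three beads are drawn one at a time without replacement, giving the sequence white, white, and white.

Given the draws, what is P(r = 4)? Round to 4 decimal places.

For each hypothesis, P(data | H) works out to: P(data | r = 1) = (1/8)(0/7) = 0; P(data | r = 2) = (2/8)(1/7)(0/6) = 0; P(data | r = 3) = (3/8)(2/7)(1/6) = 1/56; P(data | r = 4) = (4/8)(3/7)(2/6) = 1/14; P(data | r = 5) = (5/8)(4/7)(3/6) = 5/28; P(data | r = 7) = (7/8)(6/7)(5/6) = 5/8.
Weighting by the prior gives 1/14 · 0 = 0, 2/7 · 0 = 0, 3/14 · 1/56 = 3/784, 1/14 · 1/14 = 1/196, 1/14 · 5/28 = 5/392, 2/7 · 5/8 = 5/28; summing to 157/784.
Hence P(r = 4 | data) = (1/196) / (157/784) = 4/157.

0.0255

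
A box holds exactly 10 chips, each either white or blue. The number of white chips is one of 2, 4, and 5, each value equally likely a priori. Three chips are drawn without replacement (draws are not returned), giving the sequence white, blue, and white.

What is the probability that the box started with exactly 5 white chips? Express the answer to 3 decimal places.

Under each hypothesis, the probability of the observed sequence is: P(data | r = 2) = (2/10)(8/9)(1/8) = 1/45; P(data | r = 4) = (4/10)(6/9)(3/8) = 1/10; P(data | r = 5) = (5/10)(5/9)(4/8) = 5/36.
Multiplying each by its prior: 1/3 · 1/45 = 1/135, 1/3 · 1/10 = 1/30, 1/3 · 5/36 = 5/108; summing to 47/540.
Hence P(r = 5 | data) = (5/108) / (47/540) = 25/47.

0.532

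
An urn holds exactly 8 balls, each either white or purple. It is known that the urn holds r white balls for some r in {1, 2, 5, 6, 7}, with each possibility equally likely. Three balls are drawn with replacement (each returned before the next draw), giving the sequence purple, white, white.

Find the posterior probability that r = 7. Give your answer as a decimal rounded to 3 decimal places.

0.216

Under each hypothesis, the probability of the observed sequence is: P(data | r = 1) = (7/8)(1/8)(1/8) = 0.013672; P(data | r = 2) = (6/8)(2/8)(2/8) = 0.046875; P(data | r = 5) = (3/8)(5/8)(5/8) = 0.14648; P(data | r = 6) = (2/8)(6/8)(6/8) = 0.14062; P(data | r = 7) = (1/8)(7/8)(7/8) = 0.095703.
The prior-weighted likelihoods are 1/5 · 0.013672 = 0.0027344, 1/5 · 0.046875 = 0.009375, 1/5 · 0.14648 = 0.029297, 1/5 · 0.14062 = 0.028125, 1/5 · 0.095703 = 0.019141; summing to 0.088672.
By Bayes' rule, P(r = 7 | data) = (0.019141) / (0.088672) = 0.21586.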